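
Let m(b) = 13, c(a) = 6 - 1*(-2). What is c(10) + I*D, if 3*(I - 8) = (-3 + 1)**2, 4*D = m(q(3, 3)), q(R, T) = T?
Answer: 115/3 ≈ 38.333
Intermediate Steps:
c(a) = 8 (c(a) = 6 + 2 = 8)
D = 13/4 (D = (1/4)*13 = 13/4 ≈ 3.2500)
I = 28/3 (I = 8 + (-3 + 1)**2/3 = 8 + (1/3)*(-2)**2 = 8 + (1/3)*4 = 8 + 4/3 = 28/3 ≈ 9.3333)
c(10) + I*D = 8 + (28/3)*(13/4) = 8 + 91/3 = 115/3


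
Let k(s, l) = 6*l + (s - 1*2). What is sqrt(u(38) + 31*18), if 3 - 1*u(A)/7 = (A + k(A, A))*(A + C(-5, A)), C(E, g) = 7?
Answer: I*sqrt(94551) ≈ 307.49*I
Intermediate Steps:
k(s, l) = -2 + s + 6*l (k(s, l) = 6*l + (s - 2) = 6*l + (-2 + s) = -2 + s + 6*l)
u(A) = 21 - 7*(-2 + 8*A)*(7 + A) (u(A) = 21 - 7*(A + (-2 + A + 6*A))*(A + 7) = 21 - 7*(A + (-2 + 7*A))*(7 + A) = 21 - 7*(-2 + 8*A)*(7 + A))
sqrt(u(38) + 31*18) = sqrt((119 - 378*38 - 56*38**2) + 31*18) = sqrt((119 - 14364 - 56*1444) + 558) = sqrt((119 - 14364 - 80864) + 558) = sqrt(-95109 + 558) = sqrt(-94551) = I*sqrt(94551)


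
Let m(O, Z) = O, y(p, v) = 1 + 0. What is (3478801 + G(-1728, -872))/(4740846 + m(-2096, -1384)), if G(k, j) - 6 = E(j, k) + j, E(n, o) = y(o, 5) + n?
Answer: 1738532/2369375 ≈ 0.73375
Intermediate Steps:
y(p, v) = 1
E(n, o) = 1 + n
G(k, j) = 7 + 2*j (G(k, j) = 6 + ((1 + j) + j) = 6 + (1 + 2*j) = 7 + 2*j)
(3478801 + G(-1728, -872))/(4740846 + m(-2096, -1384)) = (3478801 + (7 + 2*(-872)))/(4740846 - 2096) = (3478801 + (7 - 1744))/4738750 = (3478801 - 1737)*(1/4738750) = 3477064*(1/4738750) = 1738532/2369375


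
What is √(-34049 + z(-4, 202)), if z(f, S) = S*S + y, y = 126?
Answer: √6881 ≈ 82.952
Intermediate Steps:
z(f, S) = 126 + S² (z(f, S) = S*S + 126 = S² + 126 = 126 + S²)
√(-34049 + z(-4, 202)) = √(-34049 + (126 + 202²)) = √(-34049 + (126 + 40804)) = √(-34049 + 40930) = √6881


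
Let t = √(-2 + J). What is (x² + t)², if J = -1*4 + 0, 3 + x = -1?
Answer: (16 + I*√6)² ≈ 250.0 + 78.384*I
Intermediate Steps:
x = -4 (x = -3 - 1 = -4)
J = -4 (J = -4 + 0 = -4)
t = I*√6 (t = √(-2 - 4) = √(-6) = I*√6 ≈ 2.4495*I)
(x² + t)² = ((-4)² + I*√6)² = (16 + I*√6)²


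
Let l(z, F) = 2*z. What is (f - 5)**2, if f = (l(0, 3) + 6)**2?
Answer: 961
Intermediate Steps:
f = 36 (f = (2*0 + 6)**2 = (0 + 6)**2 = 6**2 = 36)
(f - 5)**2 = (36 - 5)**2 = 31**2 = 961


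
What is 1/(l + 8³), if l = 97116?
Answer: 1/97628 ≈ 1.0243e-5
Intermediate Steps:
1/(l + 8³) = 1/(97116 + 8³) = 1/(97116 + 512) = 1/97628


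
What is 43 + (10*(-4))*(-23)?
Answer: 963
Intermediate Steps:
43 + (10*(-4))*(-23) = 43 - 40*(-23) = 43 + 920 = 963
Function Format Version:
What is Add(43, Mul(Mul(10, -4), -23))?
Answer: 963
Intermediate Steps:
Add(43, Mul(Mul(10, -4), -23)) = Add(43, Mul(-40, -23)) = Add(43, 920) = 963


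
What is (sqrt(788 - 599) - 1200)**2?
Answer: 1440189 - 7200*sqrt(21) ≈ 1.4072e+6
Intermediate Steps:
(sqrt(788 - 599) - 1200)**2 = (sqrt(189) - 1200)**2 = (3*sqrt(21) - 1200)**2 = (-1200 + 3*sqrt(21))**2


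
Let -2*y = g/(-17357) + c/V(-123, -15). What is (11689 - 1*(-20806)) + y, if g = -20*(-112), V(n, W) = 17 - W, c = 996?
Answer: 9019947467/277712 ≈ 32480.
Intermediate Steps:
g = 2240
y = -4303973/277712 (y = -(2240/(-17357) + 996/(17 - 1*(-15)))/2 = -(2240*(-1/17357) + 996/(17 + 15))/2 = -(-2240/17357 + 996/32)/2 = -(-2240/17357 + 996*(1/32))/2 = -(-2240/17357 + 249/8)/2 = -½*4303973/138856 = -4303973/277712 ≈ -15.498)
(11689 - 1*(-20806)) + y = (11689 - 1*(-20806)) - 4303973/277712 = (11689 + 20806) - 4303973/277712 = 32495 - 4303973/277712 = 9019947467/277712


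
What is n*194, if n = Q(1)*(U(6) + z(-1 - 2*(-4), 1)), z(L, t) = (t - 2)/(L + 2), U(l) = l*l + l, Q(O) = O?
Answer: 73138/9 ≈ 8126.4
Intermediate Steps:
U(l) = l + l² (U(l) = l² + l = l + l²)
z(L, t) = (-2 + t)/(2 + L)
n = 377/9 (n = 1*(6*(1 + 6) + (-2 + 1)/(2 + (-1 - 2*(-4)))) = 1*(6*7 - 1/(2 + (-1 + 8))) = 1*(42 - 1/(2 + 7)) = 1*(42 - 1/9) = 1*(42 + (⅑)*(-1)) = 1*(42 - ⅑) = 1*(377/9) = 377/9 ≈ 41.889)
n*194 = (377/9)*194 = 73138/9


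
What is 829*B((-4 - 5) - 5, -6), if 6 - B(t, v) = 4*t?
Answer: 51398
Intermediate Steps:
B(t, v) = 6 - 4*t
829*B((-4 - 5) - 5, -6) = 829*(6 - 4*((-4 - 5) - 5)) = 829*(6 - 4*(-9 - 5)) = 829*(6 - 4*(-14)) = 829*(6 + 56) = 829*62 = 51398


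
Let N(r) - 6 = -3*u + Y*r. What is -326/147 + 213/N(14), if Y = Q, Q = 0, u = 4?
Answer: -11089/294 ≈ -37.718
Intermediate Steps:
Y = 0
N(r) = -6 (N(r) = 6 + (-3*4 + 0*r) = 6 + (-12 + 0) = 6 - 12 = -6)
-326/147 + 213/N(14) = -326/147 + 213/(-6) = -326*1/147 + 213*(-⅙) = -326/147 - 71/2 = -11089/294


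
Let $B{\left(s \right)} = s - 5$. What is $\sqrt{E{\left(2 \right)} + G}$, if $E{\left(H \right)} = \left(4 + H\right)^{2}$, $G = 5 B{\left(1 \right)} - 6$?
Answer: $\sqrt{10} \approx 3.1623$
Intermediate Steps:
$B{\left(s \right)} = -5 + s$
$G = -26$ ($G = 5 \left(-5 + 1\right) - 6 = 5 \left(-4\right) - 6 = -20 - 6 = -26$)
$\sqrt{E{\left(2 \right)} + G} = \sqrt{\left(4 + 2\right)^{2} - 26} = \sqrt{6^{2} - 26} = \sqrt{36 - 26} = \sqrt{10}$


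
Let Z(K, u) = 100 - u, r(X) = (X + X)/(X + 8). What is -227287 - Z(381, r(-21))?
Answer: -2955989/13 ≈ -2.2738e+5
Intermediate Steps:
r(X) = 2*X/(8 + X) (r(X) = (2*X)/(8 + X) = 2*X/(8 + X))
-227287 - Z(381, r(-21)) = -227287 - (100 - 2*(-21)/(8 - 21)) = -227287 - (100 - 2*(-21)/(-13)) = -227287 - (100 - 2*(-21)*(-1)/13) = -227287 - (100 - 1*42/13) = -227287 - (100 - 42/13) = -227287 - 1*1258/13 = -227287 - 1258/13 = -2955989/13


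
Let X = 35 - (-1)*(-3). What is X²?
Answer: 1024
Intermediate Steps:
X = 32 (X = 35 - 1*3 = 35 - 3 = 32)
X² = 32² = 1024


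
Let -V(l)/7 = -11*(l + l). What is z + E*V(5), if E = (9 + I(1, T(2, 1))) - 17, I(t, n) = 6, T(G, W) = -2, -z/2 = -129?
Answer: -1282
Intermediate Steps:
z = 258 (z = -2*(-129) = 258)
E = -2 (E = (9 + 6) - 17 = 15 - 17 = -2)
V(l) = 154*l (V(l) = -(-77)*(l + l) = -(-77)*2*l = -(-154)*l = 154*l)
z + E*V(5) = 258 - 308*5 = 258 - 2*770 = 258 - 1540 = -1282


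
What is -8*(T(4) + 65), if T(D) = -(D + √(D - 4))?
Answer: -488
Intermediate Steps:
T(D) = -D - √(-4 + D) (T(D) = -(D + √(-4 + D)) = -D - √(-4 + D))
-8*(T(4) + 65) = -8*((-1*4 - √(-4 + 4)) + 65) = -8*((-4 - √0) + 65) = -8*((-4 - 1*0) + 65) = -8*((-4 + 0) + 65) = -8*(-4 + 65) = -8*61 = -488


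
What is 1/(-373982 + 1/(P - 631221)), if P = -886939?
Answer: -1518160/567764513121 ≈ -2.6739e-6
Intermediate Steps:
1/(-373982 + 1/(P - 631221)) = 1/(-373982 + 1/(-886939 - 631221)) = 1/(-373982 + 1/(-1518160)) = 1/(-373982 - 1/1518160) = 1/(-567764513121/1518160) = -1518160/567764513121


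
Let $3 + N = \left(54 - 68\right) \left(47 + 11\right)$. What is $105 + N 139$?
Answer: $-113180$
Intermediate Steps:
$N = -815$ ($N = -3 + \left(54 - 68\right) \left(47 + 11\right) = -3 - 812 = -815$)
$105 + N 139 = 105 - 113285 = -113180$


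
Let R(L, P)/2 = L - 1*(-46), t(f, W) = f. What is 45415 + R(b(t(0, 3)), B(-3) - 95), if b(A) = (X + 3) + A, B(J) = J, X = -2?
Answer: 45509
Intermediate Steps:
b(A) = 1 + A (b(A) = (-2 + 3) + A = 1 + A)
R(L, P) = 92 + 2*L (R(L, P) = 2*(L - 1*(-46)) = 2*(L + 46) = 2*(46 + L) = 92 + 2*L)
45415 + R(b(t(0, 3)), B(-3) - 95) = 45415 + (92 + 2*(1 + 0)) = 45415 + (92 + 2*1) = 45415 + (92 + 2) = 45415 + 94 = 45509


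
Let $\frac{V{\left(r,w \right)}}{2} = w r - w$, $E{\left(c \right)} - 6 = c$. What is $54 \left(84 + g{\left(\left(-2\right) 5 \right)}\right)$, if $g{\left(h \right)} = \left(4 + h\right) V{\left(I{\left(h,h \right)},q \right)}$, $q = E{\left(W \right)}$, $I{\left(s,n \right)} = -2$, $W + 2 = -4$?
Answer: $4536$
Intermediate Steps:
$W = -6$ ($W = -2 - 4 = -6$)
$E{\left(c \right)} = 6 + c$
$q = 0$ ($q = 6 - 6 = 0$)
$V{\left(r,w \right)} = - 2 w + 2 r w$ ($V{\left(r,w \right)} = 2 \left(w r - w\right) = 2 \left(r w - w\right) = 2 \left(- w + r w\right) = - 2 w + 2 r w$)
$g{\left(h \right)} = 0$ ($g{\left(h \right)} = \left(4 + h\right) 2 \cdot 0 \left(-1 - 2\right) = \left(4 + h\right) 2 \cdot 0 \left(-3\right) = \left(4 + h\right) 0 = 0$)
$54 \left(84 + g{\left(\left(-2\right) 5 \right)}\right) = 54 \left(84 + 0\right) = 54 \cdot 84 = 4536$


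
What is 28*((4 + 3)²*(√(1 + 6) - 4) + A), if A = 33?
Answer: -4564 + 1372*√7 ≈ -934.03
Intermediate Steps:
28*((4 + 3)²*(√(1 + 6) - 4) + A) = 28*((4 + 3)²*(√(1 + 6) - 4) + 33) = 28*(7²*(√7 - 4) + 33) = 28*(49*(-4 + √7) + 33) = 28*((-196 + 49*√7) + 33) = 28*(-163 + 49*√7) = -4564 + 1372*√7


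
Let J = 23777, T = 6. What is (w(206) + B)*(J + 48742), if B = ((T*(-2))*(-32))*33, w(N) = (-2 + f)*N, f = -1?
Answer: 874144026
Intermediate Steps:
w(N) = -3*N (w(N) = (-2 - 1)*N = -3*N)
B = 12672 (B = ((6*(-2))*(-32))*33 = -12*(-32)*33 = 384*33 = 12672)
(w(206) + B)*(J + 48742) = (-3*206 + 12672)*(23777 + 48742) = (-618 + 12672)*72519 = 12054*72519 = 874144026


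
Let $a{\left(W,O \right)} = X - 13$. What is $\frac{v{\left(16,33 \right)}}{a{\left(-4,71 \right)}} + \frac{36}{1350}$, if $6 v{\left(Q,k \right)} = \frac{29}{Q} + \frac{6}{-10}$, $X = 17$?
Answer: $\frac{247}{3200} \approx 0.077188$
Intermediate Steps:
$a{\left(W,O \right)} = 4$ ($a{\left(W,O \right)} = 17 - 13 = 4$)
$v{\left(Q,k \right)} = - \frac{1}{10} + \frac{29}{6 Q}$ ($v{\left(Q,k \right)} = \frac{\frac{29}{Q} + \frac{6}{-10}}{6} = \frac{\frac{29}{Q} + 6 \left(- \frac{1}{10}\right)}{6} = \frac{\frac{29}{Q} - \frac{3}{5}}{6} = \frac{- \frac{3}{5} + \frac{29}{Q}}{6} = - \frac{1}{10} + \frac{29}{6 Q}$)
$\frac{v{\left(16,33 \right)}}{a{\left(-4,71 \right)}} + \frac{36}{1350} = \frac{\frac{1}{30} \cdot \frac{1}{16} \left(145 - 48\right)}{4} + \frac{36}{1350} = \frac{1}{30} \cdot \frac{1}{16} \left(145 - 48\right) \frac{1}{4} + 36 \cdot \frac{1}{1350} = \frac{1}{30} \cdot \frac{1}{16} \cdot 97 \cdot \frac{1}{4} + \frac{2}{75} = \frac{97}{480} \cdot \frac{1}{4} + \frac{2}{75} = \frac{97}{1920} + \frac{2}{75} = \frac{247}{3200}$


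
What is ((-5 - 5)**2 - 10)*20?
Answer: 1800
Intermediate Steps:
((-5 - 5)**2 - 10)*20 = ((-10)**2 - 10)*20 = (100 - 10)*20 = 90*20 = 1800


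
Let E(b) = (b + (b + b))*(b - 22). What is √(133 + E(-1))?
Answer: √202 ≈ 14.213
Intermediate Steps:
E(b) = 3*b*(-22 + b) (E(b) = (b + 2*b)*(-22 + b) = (3*b)*(-22 + b) = 3*b*(-22 + b))
√(133 + E(-1)) = √(133 + 3*(-1)*(-22 - 1)) = √(133 + 3*(-1)*(-23)) = √(133 + 69) = √202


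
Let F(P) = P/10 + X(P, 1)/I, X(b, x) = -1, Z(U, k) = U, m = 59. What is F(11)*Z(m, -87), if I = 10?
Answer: 59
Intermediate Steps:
F(P) = -⅒ + P/10 (F(P) = P/10 - 1/10 = P*(⅒) - 1*⅒ = P/10 - ⅒ = -⅒ + P/10)
F(11)*Z(m, -87) = (-⅒ + (⅒)*11)*59 = (-⅒ + 11/10)*59 = 1*59 = 59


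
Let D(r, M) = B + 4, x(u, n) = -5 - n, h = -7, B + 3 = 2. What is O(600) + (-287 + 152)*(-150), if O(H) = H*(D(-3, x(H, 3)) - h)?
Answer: 26250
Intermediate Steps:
B = -1 (B = -3 + 2 = -1)
D(r, M) = 3 (D(r, M) = -1 + 4 = 3)
O(H) = 10*H (O(H) = H*(3 - 1*(-7)) = H*(3 + 7) = H*10 = 10*H)
O(600) + (-287 + 152)*(-150) = 10*600 + (-287 + 152)*(-150) = 6000 - 135*(-150) = 6000 + 20250 = 26250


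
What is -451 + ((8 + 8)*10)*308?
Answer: 48829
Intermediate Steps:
-451 + ((8 + 8)*10)*308 = -451 + (16*10)*308 = -451 + 160*308 = -451 + 49280 = 48829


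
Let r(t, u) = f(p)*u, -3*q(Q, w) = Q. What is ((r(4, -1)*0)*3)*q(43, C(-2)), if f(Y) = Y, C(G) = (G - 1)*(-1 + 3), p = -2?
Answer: 0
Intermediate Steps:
C(G) = -2 + 2*G (C(G) = (-1 + G)*2 = -2 + 2*G)
q(Q, w) = -Q/3
r(t, u) = -2*u
((r(4, -1)*0)*3)*q(43, C(-2)) = ((-2*(-1)*0)*3)*(-⅓*43) = ((2*0)*3)*(-43/3) = (0*3)*(-43/3) = 0*(-43/3) = 0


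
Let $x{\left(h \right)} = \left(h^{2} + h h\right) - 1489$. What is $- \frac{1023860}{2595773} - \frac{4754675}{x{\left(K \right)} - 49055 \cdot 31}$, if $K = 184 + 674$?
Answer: $\frac{12291001186015}{129440816418} \approx 94.955$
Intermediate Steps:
$K = 858$
$x{\left(h \right)} = -1489 + 2 h^{2}$ ($x{\left(h \right)} = \left(h^{2} + h^{2}\right) - 1489 = 2 h^{2} - 1489 = -1489 + 2 h^{2}$)
$- \frac{1023860}{2595773} - \frac{4754675}{x{\left(K \right)} - 49055 \cdot 31} = - \frac{1023860}{2595773} - \frac{4754675}{\left(-1489 + 2 \cdot 858^{2}\right) - 49055 \cdot 31} = \left(-1023860\right) \frac{1}{2595773} - \frac{4754675}{\left(-1489 + 2 \cdot 736164\right) - 1520705} = - \frac{1023860}{2595773} - \frac{4754675}{\left(-1489 + 1472328\right) - 1520705} = - \frac{1023860}{2595773} - \frac{4754675}{1470839 - 1520705} = - \frac{1023860}{2595773} - \frac{4754675}{-49866} = - \frac{1023860}{2595773} - - \frac{4754675}{49866} = - \frac{1023860}{2595773} + \frac{4754675}{49866} = \frac{12291001186015}{129440816418}$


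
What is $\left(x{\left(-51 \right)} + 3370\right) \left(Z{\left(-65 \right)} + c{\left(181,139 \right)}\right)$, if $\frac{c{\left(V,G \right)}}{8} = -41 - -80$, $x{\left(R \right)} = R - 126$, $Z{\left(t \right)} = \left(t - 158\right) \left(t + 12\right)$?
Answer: $38734283$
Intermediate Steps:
$Z{\left(t \right)} = \left(-158 + t\right) \left(12 + t\right)$
$x{\left(R \right)} = -126 + R$
$c{\left(V,G \right)} = 312$ ($c{\left(V,G \right)} = 8 \left(-41 - -80\right) = 8 \left(-41 + 80\right) = 8 \cdot 39 = 312$)
$\left(x{\left(-51 \right)} + 3370\right) \left(Z{\left(-65 \right)} + c{\left(181,139 \right)}\right) = \left(\left(-126 - 51\right) + 3370\right) \left(\left(-1896 + \left(-65\right)^{2} - -9490\right) + 312\right) = \left(-177 + 3370\right) \left(\left(-1896 + 4225 + 9490\right) + 312\right) = 3193 \left(11819 + 312\right) = 3193 \cdot 12131 = 38734283$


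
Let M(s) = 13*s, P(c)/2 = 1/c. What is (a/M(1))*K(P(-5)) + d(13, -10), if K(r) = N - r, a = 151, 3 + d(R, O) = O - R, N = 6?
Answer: 3142/65 ≈ 48.338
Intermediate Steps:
P(c) = 2/c (P(c) = 2*(1/c) = 2/c)
d(R, O) = -3 + O - R (d(R, O) = -3 + (O - R) = -3 + O - R)
K(r) = 6 - r
(a/M(1))*K(P(-5)) + d(13, -10) = (151/((13*1)))*(6 - 2/(-5)) + (-3 - 10 - 1*13) = (151/13)*(6 - 2*(-1)/5) + (-3 - 10 - 13) = (151*(1/13))*(6 - 1*(-⅖)) - 26 = 151*(6 + ⅖)/13 - 26 = (151/13)*(32/5) - 26 = 4832/65 - 26 = 3142/65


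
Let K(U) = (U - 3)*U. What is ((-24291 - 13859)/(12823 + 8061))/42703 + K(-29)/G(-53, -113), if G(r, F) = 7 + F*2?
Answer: -413803763153/97653134994 ≈ -4.2375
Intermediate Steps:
G(r, F) = 7 + 2*F
K(U) = U*(-3 + U) (K(U) = (-3 + U)*U = U*(-3 + U))
((-24291 - 13859)/(12823 + 8061))/42703 + K(-29)/G(-53, -113) = ((-24291 - 13859)/(12823 + 8061))/42703 + (-29*(-3 - 29))/(7 + 2*(-113)) = -38150/20884*(1/42703) + (-29*(-32))/(7 - 226) = -38150*1/20884*(1/42703) + 928/(-219) = -19075/10442*1/42703 + 928*(-1/219) = -19075/445904726 - 928/219 = -413803763153/97653134994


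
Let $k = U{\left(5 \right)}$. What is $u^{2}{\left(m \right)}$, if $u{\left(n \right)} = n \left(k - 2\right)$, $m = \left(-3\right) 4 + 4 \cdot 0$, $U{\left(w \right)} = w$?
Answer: $1296$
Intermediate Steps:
$k = 5$
$m = -12$ ($m = -12 + 0 = -12$)
$u{\left(n \right)} = 3 n$ ($u{\left(n \right)} = n \left(5 - 2\right) = n 3 = 3 n$)
$u^{2}{\left(m \right)} = \left(3 \left(-12\right)\right)^{2} = \left(-36\right)^{2} = 1296$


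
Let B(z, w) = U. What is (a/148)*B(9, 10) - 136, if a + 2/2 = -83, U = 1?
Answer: -5053/37 ≈ -136.57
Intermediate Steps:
B(z, w) = 1
a = -84 (a = -1 - 83 = -84)
(a/148)*B(9, 10) - 136 = -84/148*1 - 136 = -84*1/148*1 - 136 = -21/37*1 - 136 = -21/37 - 136 = -5053/37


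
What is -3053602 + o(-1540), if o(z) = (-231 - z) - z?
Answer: -3050753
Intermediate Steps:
o(z) = -231 - 2*z
-3053602 + o(-1540) = -3053602 + (-231 - 2*(-1540)) = -3053602 + (-231 + 3080) = -3053602 + 2849 = -3050753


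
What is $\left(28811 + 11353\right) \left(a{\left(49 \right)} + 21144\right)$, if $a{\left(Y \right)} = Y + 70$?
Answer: $854007132$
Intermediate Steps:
$a{\left(Y \right)} = 70 + Y$
$\left(28811 + 11353\right) \left(a{\left(49 \right)} + 21144\right) = \left(28811 + 11353\right) \left(\left(70 + 49\right) + 21144\right) = 40164 \left(119 + 21144\right) = 40164 \cdot 21263 = 854007132$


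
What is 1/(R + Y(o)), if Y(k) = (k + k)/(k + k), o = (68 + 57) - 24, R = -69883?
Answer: -1/69882 ≈ -1.4310e-5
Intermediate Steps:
o = 101 (o = 125 - 24 = 101)
Y(k) = 1 (Y(k) = (2*k)/((2*k)) = (2*k)*(1/(2*k)) = 1)
1/(R + Y(o)) = 1/(-69883 + 1) = 1/(-69882) = -1/69882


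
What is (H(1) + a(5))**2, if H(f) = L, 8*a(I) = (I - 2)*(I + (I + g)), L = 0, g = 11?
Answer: 3969/64 ≈ 62.016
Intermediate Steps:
a(I) = (-2 + I)*(11 + 2*I)/8 (a(I) = ((I - 2)*(I + (I + 11)))/8 = ((-2 + I)*(I + (11 + I)))/8 = ((-2 + I)*(11 + 2*I))/8 = (-2 + I)*(11 + 2*I)/8)
H(f) = 0
(H(1) + a(5))**2 = (0 + (-11/4 + (1/4)*5**2 + (7/8)*5))**2 = (0 + (-11/4 + (1/4)*25 + 35/8))**2 = (0 + (-11/4 + 25/4 + 35/8))**2 = (0 + 63/8)**2 = (63/8)**2 = 3969/64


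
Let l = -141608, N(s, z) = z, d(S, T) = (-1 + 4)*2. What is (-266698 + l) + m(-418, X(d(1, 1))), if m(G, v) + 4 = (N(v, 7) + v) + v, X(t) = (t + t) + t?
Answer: -408267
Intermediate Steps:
d(S, T) = 6 (d(S, T) = 3*2 = 6)
X(t) = 3*t (X(t) = 2*t + t = 3*t)
m(G, v) = 3 + 2*v (m(G, v) = -4 + ((7 + v) + v) = -4 + (7 + 2*v) = 3 + 2*v)
(-266698 + l) + m(-418, X(d(1, 1))) = (-266698 - 141608) + (3 + 2*(3*6)) = -408306 + (3 + 2*18) = -408306 + (3 + 36) = -408306 + 39 = -408267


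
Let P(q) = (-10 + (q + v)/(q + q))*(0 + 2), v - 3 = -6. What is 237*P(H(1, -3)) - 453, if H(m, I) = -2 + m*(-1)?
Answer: -4719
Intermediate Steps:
v = -3 (v = 3 - 6 = -3)
H(m, I) = -2 - m
P(q) = -20 + (-3 + q)/q (P(q) = (-10 + (q - 3)/(q + q))*(0 + 2) = (-10 + (-3 + q)/((2*q)))*2 = (-10 + (-3 + q)*(1/(2*q)))*2 = (-10 + (-3 + q)/(2*q))*2 = -20 + (-3 + q)/q)
237*P(H(1, -3)) - 453 = 237*(-19 - 3/(-2 - 1*1)) - 453 = 237*(-19 - 3/(-2 - 1)) - 453 = 237*(-19 - 3/(-3)) - 453 = 237*(-19 - 3*(-1/3)) - 453 = 237*(-19 + 1) - 453 = 237*(-18) - 453 = -4266 - 453 = -4719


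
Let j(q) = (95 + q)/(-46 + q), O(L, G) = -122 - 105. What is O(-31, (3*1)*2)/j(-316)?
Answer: -82174/221 ≈ -371.83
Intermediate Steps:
O(L, G) = -227
j(q) = (95 + q)/(-46 + q)
O(-31, (3*1)*2)/j(-316) = -227*(-46 - 316)/(95 - 316) = -227/(-221/(-362)) = -227/((-1/362*(-221))) = -227/221/362 = -227*362/221 = -82174/221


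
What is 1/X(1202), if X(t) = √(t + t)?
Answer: √601/1202 ≈ 0.020395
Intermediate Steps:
X(t) = √2*√t (X(t) = √(2*t) = √2*√t)
1/X(1202) = 1/(√2*√1202) = 1/(2*√601) = √601/1202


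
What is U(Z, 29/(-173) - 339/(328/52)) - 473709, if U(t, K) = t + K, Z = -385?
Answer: -6726262273/14186 ≈ -4.7415e+5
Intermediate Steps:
U(t, K) = K + t
U(Z, 29/(-173) - 339/(328/52)) - 473709 = ((29/(-173) - 339/(328/52)) - 385) - 473709 = ((29*(-1/173) - 339/(328*(1/52))) - 385) - 473709 = ((-29/173 - 339/82/13) - 385) - 473709 = ((-29/173 - 339*13/82) - 385) - 473709 = ((-29/173 - 4407/82) - 385) - 473709 = (-764789/14186 - 385) - 473709 = -6226399/14186 - 473709 = -6726262273/14186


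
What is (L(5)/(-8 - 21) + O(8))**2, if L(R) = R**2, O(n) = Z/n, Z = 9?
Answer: 3721/53824 ≈ 0.069133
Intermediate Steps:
O(n) = 9/n
(L(5)/(-8 - 21) + O(8))**2 = (5**2/(-8 - 21) + 9/8)**2 = (25/(-29) + 9*(1/8))**2 = (25*(-1/29) + 9/8)**2 = (-25/29 + 9/8)**2 = (61/232)**2 = 3721/53824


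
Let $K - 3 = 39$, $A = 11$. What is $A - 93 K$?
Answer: $-3895$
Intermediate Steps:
$K = 42$ ($K = 3 + 39 = 42$)
$A - 93 K = 11 - 3906 = -3895$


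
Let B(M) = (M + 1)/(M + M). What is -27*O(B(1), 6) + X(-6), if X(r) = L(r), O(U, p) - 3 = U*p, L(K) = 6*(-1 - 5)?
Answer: -279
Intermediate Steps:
L(K) = -36 (L(K) = 6*(-6) = -36)
B(M) = (1 + M)/(2*M) (B(M) = (1 + M)/((2*M)) = (1 + M)*(1/(2*M)) = (1 + M)/(2*M))
O(U, p) = 3 + U*p
X(r) = -36
-27*O(B(1), 6) + X(-6) = -27*(3 + ((1/2)*(1 + 1)/1)*6) - 36 = -27*(3 + ((1/2)*1*2)*6) - 36 = -27*(3 + 1*6) - 36 = -27*(3 + 6) - 36 = -27*9 - 36 = -243 - 36 = -279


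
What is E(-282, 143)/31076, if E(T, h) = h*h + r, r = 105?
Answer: 10277/15538 ≈ 0.66141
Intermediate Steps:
E(T, h) = 105 + h² (E(T, h) = h*h + 105 = h² + 105 = 105 + h²)
E(-282, 143)/31076 = (105 + 143²)/31076 = (105 + 20449)*(1/31076) = 20554*(1/31076) = 10277/15538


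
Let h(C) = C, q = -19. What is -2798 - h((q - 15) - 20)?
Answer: -2744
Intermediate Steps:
-2798 - h((q - 15) - 20) = -2798 - ((-19 - 15) - 20) = -2798 - (-34 - 20) = -2798 - 1*(-54) = -2798 + 54 = -2744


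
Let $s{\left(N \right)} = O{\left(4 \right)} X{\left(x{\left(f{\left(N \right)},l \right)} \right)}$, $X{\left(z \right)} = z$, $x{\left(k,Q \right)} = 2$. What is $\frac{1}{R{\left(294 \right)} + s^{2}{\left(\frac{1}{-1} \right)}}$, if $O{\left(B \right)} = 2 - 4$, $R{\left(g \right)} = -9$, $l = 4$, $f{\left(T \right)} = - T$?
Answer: $\frac{1}{7} \approx 0.14286$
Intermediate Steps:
$O{\left(B \right)} = -2$ ($O{\left(B \right)} = 2 - 4 = -2$)
$s{\left(N \right)} = -4$ ($s{\left(N \right)} = \left(-2\right) 2 = -4$)
$\frac{1}{R{\left(294 \right)} + s^{2}{\left(\frac{1}{-1} \right)}} = \frac{1}{-9 + \left(-4\right)^{2}} = \frac{1}{-9 + 16} = \frac{1}{7}$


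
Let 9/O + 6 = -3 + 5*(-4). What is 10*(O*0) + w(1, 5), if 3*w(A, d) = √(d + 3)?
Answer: 2*√2/3 ≈ 0.94281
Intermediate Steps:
O = -9/29 (O = 9/(-6 + (-3 + 5*(-4))) = 9/(-6 + (-3 - 20)) = 9/(-6 - 23) = 9/(-29) = 9*(-1/29) = -9/29 ≈ -0.31034)
w(A, d) = √(3 + d)/3 (w(A, d) = √(d + 3)/3 = √(3 + d)/3)
10*(O*0) + w(1, 5) = 10*(-9/29*0) + √(3 + 5)/3 = 10*0 + √8/3 = 0 + (2*√2)/3 = 0 + 2*√2/3 = 2*√2/3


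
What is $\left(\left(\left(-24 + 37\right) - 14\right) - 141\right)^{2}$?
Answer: $20164$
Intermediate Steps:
$\left(\left(\left(-24 + 37\right) - 14\right) - 141\right)^{2} = \left(\left(13 - 14\right) - 141\right)^{2} = \left(-1 - 141\right)^{2} = \left(-142\right)^{2} = 20164$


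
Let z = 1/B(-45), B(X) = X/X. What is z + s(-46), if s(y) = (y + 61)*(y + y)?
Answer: -1379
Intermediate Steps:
B(X) = 1
s(y) = 2*y*(61 + y) (s(y) = (61 + y)*(2*y) = 2*y*(61 + y))
z = 1 (z = 1/1 = 1)
z + s(-46) = 1 + 2*(-46)*(61 - 46) = 1 + 2*(-46)*15 = 1 - 1380 = -1379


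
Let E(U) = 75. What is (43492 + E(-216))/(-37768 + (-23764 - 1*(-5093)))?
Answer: -43567/56439 ≈ -0.77193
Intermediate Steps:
(43492 + E(-216))/(-37768 + (-23764 - 1*(-5093))) = (43492 + 75)/(-37768 + (-23764 - 1*(-5093))) = 43567/(-37768 + (-23764 + 5093)) = 43567/(-37768 - 18671) = 43567/(-56439) = 43567*(-1/56439) = -43567/56439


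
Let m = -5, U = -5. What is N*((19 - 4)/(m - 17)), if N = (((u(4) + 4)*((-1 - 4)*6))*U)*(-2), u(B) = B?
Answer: 18000/11 ≈ 1636.4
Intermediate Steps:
N = -2400 (N = (((4 + 4)*((-1 - 4)*6))*(-5))*(-2) = ((8*(-5*6))*(-5))*(-2) = ((8*(-30))*(-5))*(-2) = -240*(-5)*(-2) = 1200*(-2) = -2400)
N*((19 - 4)/(m - 17)) = -2400*(19 - 4)/(-5 - 17) = -36000/(-22) = -36000*(-1)/22 = -2400*(-15/22) = 18000/11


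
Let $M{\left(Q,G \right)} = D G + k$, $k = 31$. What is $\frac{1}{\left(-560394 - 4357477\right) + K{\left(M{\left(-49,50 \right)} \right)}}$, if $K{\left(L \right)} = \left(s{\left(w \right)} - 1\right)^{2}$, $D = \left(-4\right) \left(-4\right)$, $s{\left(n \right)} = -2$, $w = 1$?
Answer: $- \frac{1}{4917862} \approx -2.0334 \cdot 10^{-7}$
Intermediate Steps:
$D = 16$
$M{\left(Q,G \right)} = 31 + 16 G$ ($M{\left(Q,G \right)} = 16 G + 31 = 31 + 16 G$)
$K{\left(L \right)} = 9$ ($K{\left(L \right)} = \left(-2 - 1\right)^{2} = \left(-3\right)^{2} = 9$)
$\frac{1}{\left(-560394 - 4357477\right) + K{\left(M{\left(-49,50 \right)} \right)}} = \frac{1}{\left(-560394 - 4357477\right) + 9} = \frac{1}{-4917871 + 9} = \frac{1}{-4917862} = - \frac{1}{4917862}$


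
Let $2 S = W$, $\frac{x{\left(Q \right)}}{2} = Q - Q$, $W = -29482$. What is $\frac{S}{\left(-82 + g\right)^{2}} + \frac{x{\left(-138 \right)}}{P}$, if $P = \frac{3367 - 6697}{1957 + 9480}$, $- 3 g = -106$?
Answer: $- \frac{132669}{19600} \approx -6.7688$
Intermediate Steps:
$x{\left(Q \right)} = 0$ ($x{\left(Q \right)} = 2 \left(Q - Q\right) = 2 \cdot 0 = 0$)
$S = -14741$ ($S = \frac{1}{2} \left(-29482\right) = -14741$)
$g = \frac{106}{3}$ ($g = \left(- \frac{1}{3}\right) \left(-106\right) = \frac{106}{3} \approx 35.333$)
$P = - \frac{3330}{11437} \approx -0.29116$
$\frac{S}{\left(-82 + g\right)^{2}} + \frac{x{\left(-138 \right)}}{P} = - \frac{14741}{\left(-82 + \frac{106}{3}\right)^{2}} + \frac{0}{- \frac{3330}{11437}} = - \frac{14741}{\left(- \frac{140}{3}\right)^{2}} + 0 \left(- \frac{11437}{3330}\right) = - \frac{14741}{\frac{19600}{9}} + 0 = \left(-14741\right) \frac{9}{19600} + 0 = - \frac{132669}{19600} + 0 = - \frac{132669}{19600}$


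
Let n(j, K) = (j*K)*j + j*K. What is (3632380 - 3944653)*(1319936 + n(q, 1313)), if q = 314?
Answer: -40966709525118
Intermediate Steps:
n(j, K) = K*j + K*j² (n(j, K) = (K*j)*j + K*j = K*j² + K*j = K*j + K*j²)
(3632380 - 3944653)*(1319936 + n(q, 1313)) = (3632380 - 3944653)*(1319936 + 1313*314*(1 + 314)) = -312273*(1319936 + 1313*314*315) = -312273*(1319936 + 129868830) = -312273*131188766 = -40966709525118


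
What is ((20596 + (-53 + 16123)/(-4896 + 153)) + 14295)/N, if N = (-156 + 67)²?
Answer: 165471943/37569303 ≈ 4.4044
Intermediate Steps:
N = 7921 (N = (-89)² = 7921)
((20596 + (-53 + 16123)/(-4896 + 153)) + 14295)/N = ((20596 + (-53 + 16123)/(-4896 + 153)) + 14295)/7921 = ((20596 + 16070/(-4743)) + 14295)*(1/7921) = ((20596 + 16070*(-1/4743)) + 14295)*(1/7921) = ((20596 - 16070/4743) + 14295)*(1/7921) = (97670758/4743 + 14295)*(1/7921) = (165471943/4743)*(1/7921) = 165471943/37569303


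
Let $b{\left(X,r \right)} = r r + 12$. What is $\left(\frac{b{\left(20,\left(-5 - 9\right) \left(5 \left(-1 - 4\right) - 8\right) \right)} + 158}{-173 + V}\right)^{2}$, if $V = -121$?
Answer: $\frac{11407735249}{21609} \approx 5.2792 \cdot 10^{5}$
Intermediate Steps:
$b{\left(X,r \right)} = 12 + r^{2}$ ($b{\left(X,r \right)} = r^{2} + 12 = 12 + r^{2}$)
$\left(\frac{b{\left(20,\left(-5 - 9\right) \left(5 \left(-1 - 4\right) - 8\right) \right)} + 158}{-173 + V}\right)^{2} = \left(\frac{\left(12 + \left(\left(-5 - 9\right) \left(5 \left(-1 - 4\right) - 8\right)\right)^{2}\right) + 158}{-173 - 121}\right)^{2} = \left(\frac{\left(12 + \left(- 14 \left(5 \left(-5\right) - 8\right)\right)^{2}\right) + 158}{-294}\right)^{2} = \left(\left(\left(12 + \left(- 14 \left(-25 - 8\right)\right)^{2}\right) + 158\right) \left(- \frac{1}{294}\right)\right)^{2} = \left(\left(\left(12 + \left(\left(-14\right) \left(-33\right)\right)^{2}\right) + 158\right) \left(- \frac{1}{294}\right)\right)^{2} = \left(\left(\left(12 + 462^{2}\right) + 158\right) \left(- \frac{1}{294}\right)\right)^{2} = \left(\left(\left(12 + 213444\right) + 158\right) \left(- \frac{1}{294}\right)\right)^{2} = \left(\left(213456 + 158\right) \left(- \frac{1}{294}\right)\right)^{2} = \left(213614 \left(- \frac{1}{294}\right)\right)^{2} = \left(- \frac{106807}{147}\right)^{2} = \frac{11407735249}{21609}$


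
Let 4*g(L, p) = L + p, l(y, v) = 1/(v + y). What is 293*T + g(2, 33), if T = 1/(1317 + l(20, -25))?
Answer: 59075/6584 ≈ 8.9725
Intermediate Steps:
g(L, p) = L/4 + p/4 (g(L, p) = (L + p)/4 = L/4 + p/4)
T = 5/6584 (T = 1/(1317 + 1/(-25 + 20)) = 1/(1317 + 1/(-5)) = 1/(1317 - 1/5) = 1/(6584/5) = 5/6584 ≈ 0.00075942)
293*T + g(2, 33) = 293*(5/6584) + ((1/4)*2 + (1/4)*33) = 1465/6584 + (1/2 + 33/4) = 1465/6584 + 35/4 = 59075/6584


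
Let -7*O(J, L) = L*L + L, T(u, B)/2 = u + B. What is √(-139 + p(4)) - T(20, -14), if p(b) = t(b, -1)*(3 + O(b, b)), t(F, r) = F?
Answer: -12 + I*√6783/7 ≈ -12.0 + 11.766*I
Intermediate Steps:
T(u, B) = 2*B + 2*u (T(u, B) = 2*(u + B) = 2*(B + u) = 2*B + 2*u)
O(J, L) = -L/7 - L²/7 (O(J, L) = -(L*L + L)/7 = -(L² + L)/7 = -(L + L²)/7 = -L/7 - L²/7)
p(b) = b*(3 - b*(1 + b)/7)
√(-139 + p(4)) - T(20, -14) = √(-139 + (⅐)*4*(21 - 1*4 - 1*4²)) - (2*(-14) + 2*20) = √(-139 + (⅐)*4*(21 - 4 - 1*16)) - (-28 + 40) = √(-139 + (⅐)*4*(21 - 4 - 16)) - 1*12 = √(-139 + (⅐)*4*1) - 12 = √(-139 + 4/7) - 12 = √(-969/7) - 12 = I*√6783/7 - 12 = -12 + I*√6783/7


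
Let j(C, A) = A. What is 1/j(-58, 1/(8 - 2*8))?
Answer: -8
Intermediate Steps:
1/j(-58, 1/(8 - 2*8)) = 1/(1/(8 - 2*8)) = 1/(1/(8 - 16)) = 1/(1/(-8)) = 1/(-⅛) = -8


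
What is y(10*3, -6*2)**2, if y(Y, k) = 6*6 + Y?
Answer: 4356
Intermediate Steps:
y(Y, k) = 36 + Y
y(10*3, -6*2)**2 = (36 + 10*3)**2 = (36 + 30)**2 = 66**2 = 4356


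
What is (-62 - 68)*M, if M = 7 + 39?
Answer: -5980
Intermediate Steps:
M = 46
(-62 - 68)*M = (-62 - 68)*46 = -130*46 = -5980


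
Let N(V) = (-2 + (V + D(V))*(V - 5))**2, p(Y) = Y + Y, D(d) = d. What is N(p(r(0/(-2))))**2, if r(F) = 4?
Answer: 4477456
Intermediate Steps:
p(Y) = 2*Y
N(V) = (-2 + 2*V*(-5 + V))**2 (N(V) = (-2 + (V + V)*(V - 5))**2 = (-2 + (2*V)*(-5 + V))**2 = (-2 + 2*V*(-5 + V))**2)
N(p(r(0/(-2))))**2 = (4*(1 - (2*4)**2 + 5*(2*4))**2)**2 = (4*(1 - 1*8**2 + 5*8)**2)**2 = (4*(1 - 1*64 + 40)**2)**2 = (4*(1 - 64 + 40)**2)**2 = (4*(-23)**2)**2 = (4*529)**2 = 2116**2 = 4477456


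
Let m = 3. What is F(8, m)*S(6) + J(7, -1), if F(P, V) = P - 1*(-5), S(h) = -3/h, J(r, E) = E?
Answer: -15/2 ≈ -7.5000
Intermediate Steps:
F(P, V) = 5 + P (F(P, V) = P + 5 = 5 + P)
F(8, m)*S(6) + J(7, -1) = (5 + 8)*(-3/6) - 1 = 13*(-3*1/6) - 1 = 13*(-1/2) - 1 = -13/2 - 1 = -15/2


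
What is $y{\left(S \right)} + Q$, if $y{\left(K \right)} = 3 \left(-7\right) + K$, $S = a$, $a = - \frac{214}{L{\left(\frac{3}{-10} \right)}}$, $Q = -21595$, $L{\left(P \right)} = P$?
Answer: $- \frac{62708}{3} \approx -20903.0$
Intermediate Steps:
$a = \frac{2140}{3}$ ($a = - \frac{214}{3 \frac{1}{-10}} = - \frac{214}{3 \left(- \frac{1}{10}\right)} = - \frac{214}{- \frac{3}{10}} = \left(-214\right) \left(- \frac{10}{3}\right) = \frac{2140}{3} \approx 713.33$)
$S = \frac{2140}{3} \approx 713.33$
$y{\left(K \right)} = -21 + K$
$y{\left(S \right)} + Q = \left(-21 + \frac{2140}{3}\right) - 21595 = \frac{2077}{3} - 21595 = - \frac{62708}{3}$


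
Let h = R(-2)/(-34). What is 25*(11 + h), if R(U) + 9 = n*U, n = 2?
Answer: 9675/34 ≈ 284.56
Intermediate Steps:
R(U) = -9 + 2*U
h = 13/34 (h = (-9 + 2*(-2))/(-34) = (-9 - 4)*(-1/34) = -13*(-1/34) = 13/34 ≈ 0.38235)
25*(11 + h) = 25*(11 + 13/34) = 25*(387/34) = 9675/34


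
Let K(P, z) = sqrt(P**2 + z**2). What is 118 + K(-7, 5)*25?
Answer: 118 + 25*sqrt(74) ≈ 333.06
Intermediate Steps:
118 + K(-7, 5)*25 = 118 + sqrt((-7)**2 + 5**2)*25 = 118 + sqrt(49 + 25)*25 = 118 + sqrt(74)*25 = 118 + 25*sqrt(74)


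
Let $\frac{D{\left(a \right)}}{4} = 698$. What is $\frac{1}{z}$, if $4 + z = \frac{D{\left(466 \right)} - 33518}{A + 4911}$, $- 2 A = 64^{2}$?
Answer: $- \frac{2863}{42178} \approx -0.067879$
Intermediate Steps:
$D{\left(a \right)} = 2792$ ($D{\left(a \right)} = 4 \cdot 698 = 2792$)
$A = -2048$ ($A = - \frac{64^{2}}{2} = \left(- \frac{1}{2}\right) 4096 = -2048$)
$z = - \frac{42178}{2863}$ ($z = -4 + \frac{2792 - 33518}{-2048 + 4911} = -4 - \frac{30726}{2863} = - \frac{42178}{2863} \approx -14.732$)
$\frac{1}{z} = \frac{1}{- \frac{42178}{2863}} = - \frac{2863}{42178}$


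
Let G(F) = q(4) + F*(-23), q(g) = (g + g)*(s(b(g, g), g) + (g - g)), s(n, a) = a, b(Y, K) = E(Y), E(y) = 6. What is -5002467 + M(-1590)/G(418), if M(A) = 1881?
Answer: -15977880225/3194 ≈ -5.0025e+6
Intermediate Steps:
b(Y, K) = 6
q(g) = 2*g**2 (q(g) = (g + g)*(g + (g - g)) = (2*g)*(g + 0) = (2*g)*g = 2*g**2)
G(F) = 32 - 23*F (G(F) = 2*4**2 + F*(-23) = 2*16 - 23*F = 32 - 23*F)
-5002467 + M(-1590)/G(418) = -5002467 + 1881/(32 - 23*418) = -5002467 + 1881/(32 - 9614) = -5002467 + 1881/(-9582) = -5002467 + 1881*(-1/9582) = -5002467 - 627/3194 = -15977880225/3194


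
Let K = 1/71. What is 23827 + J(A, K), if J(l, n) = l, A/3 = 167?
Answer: 24328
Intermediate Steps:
K = 1/71 ≈ 0.014085
A = 501 (A = 3*167 = 501)
23827 + J(A, K) = 23827 + 501 = 24328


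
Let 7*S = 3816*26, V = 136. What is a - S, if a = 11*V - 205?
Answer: -90179/7 ≈ -12883.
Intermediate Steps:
a = 1291 (a = 11*136 - 205 = 1496 - 205 = 1291)
S = 99216/7 (S = (3816*26)/7 = (⅐)*99216 = 99216/7 ≈ 14174.)
a - S = 1291 - 1*99216/7 = 1291 - 99216/7 = -90179/7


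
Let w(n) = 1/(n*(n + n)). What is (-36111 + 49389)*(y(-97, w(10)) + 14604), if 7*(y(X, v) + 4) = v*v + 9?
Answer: 27142622046639/140000 ≈ 1.9388e+8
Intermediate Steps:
w(n) = 1/(2*n²) (w(n) = 1/(n*(2*n)) = 1/(2*n²))
y(X, v) = -19/7 + v²/7 (y(X, v) = -4 + (v*v + 9)/7 = -4 + (v² + 9)/7 = -4 + (9 + v²)/7 = -4 + (9/7 + v²/7) = -19/7 + v²/7)
(-36111 + 49389)*(y(-97, w(10)) + 14604) = (-36111 + 49389)*((-19/7 + ((½)/10²)²/7) + 14604) = 13278*((-19/7 + ((½)*(1/100))²/7) + 14604) = 13278*((-19/7 + (1/200)²/7) + 14604) = 13278*((-19/7 + (⅐)*(1/40000)) + 14604) = 13278*((-19/7 + 1/280000) + 14604) = 13278*(-759999/280000 + 14604) = 13278*(4088360001/280000) = 27142622046639/140000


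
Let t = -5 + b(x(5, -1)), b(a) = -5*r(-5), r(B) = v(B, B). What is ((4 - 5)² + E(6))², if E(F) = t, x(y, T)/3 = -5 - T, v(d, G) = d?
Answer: 441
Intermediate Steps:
r(B) = B
x(y, T) = -15 - 3*T (x(y, T) = 3*(-5 - T) = -15 - 3*T)
b(a) = 25 (b(a) = -5*(-5) = 25)
t = 20 (t = -5 + 25 = 20)
E(F) = 20
((4 - 5)² + E(6))² = ((4 - 5)² + 20)² = ((-1)² + 20)² = (1 + 20)² = 21² = 441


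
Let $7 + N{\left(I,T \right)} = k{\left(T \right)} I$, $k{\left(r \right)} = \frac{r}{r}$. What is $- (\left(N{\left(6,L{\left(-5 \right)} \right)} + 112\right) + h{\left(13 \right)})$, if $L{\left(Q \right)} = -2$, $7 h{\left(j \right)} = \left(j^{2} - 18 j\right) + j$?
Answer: $- \frac{725}{7} \approx -103.57$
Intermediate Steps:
$h{\left(j \right)} = - \frac{17 j}{7} + \frac{j^{2}}{7}$ ($h{\left(j \right)} = \frac{\left(j^{2} - 18 j\right) + j}{7} = \frac{j^{2} - 17 j}{7} = - \frac{17 j}{7} + \frac{j^{2}}{7}$)
$k{\left(r \right)} = 1$
$N{\left(I,T \right)} = -7 + I$ ($N{\left(I,T \right)} = -7 + 1 I = -7 + I$)
$- (\left(N{\left(6,L{\left(-5 \right)} \right)} + 112\right) + h{\left(13 \right)}) = - (\left(\left(-7 + 6\right) + 112\right) + \frac{1}{7} \cdot 13 \left(-17 + 13\right)) = - (\left(-1 + 112\right) + \frac{1}{7} \cdot 13 \left(-4\right)) = - (111 - \frac{52}{7}) = \left(-1\right) \frac{725}{7} = - \frac{725}{7}$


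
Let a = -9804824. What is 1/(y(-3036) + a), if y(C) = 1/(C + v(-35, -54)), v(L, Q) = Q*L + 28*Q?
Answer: -2658/26061222193 ≈ -1.0199e-7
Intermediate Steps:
v(L, Q) = 28*Q + L*Q (v(L, Q) = L*Q + 28*Q = 28*Q + L*Q)
y(C) = 1/(378 + C) (y(C) = 1/(C - 54*(28 - 35)) = 1/(C - 54*(-7)) = 1/(C + 378) = 1/(378 + C))
1/(y(-3036) + a) = 1/(1/(378 - 3036) - 9804824) = 1/(1/(-2658) - 9804824) = 1/(-1/2658 - 9804824) = 1/(-26061222193/2658) = -2658/26061222193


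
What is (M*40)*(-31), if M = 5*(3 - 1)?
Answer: -12400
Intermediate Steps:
M = 10 (M = 5*2 = 10)
(M*40)*(-31) = (10*40)*(-31) = 400*(-31) = -12400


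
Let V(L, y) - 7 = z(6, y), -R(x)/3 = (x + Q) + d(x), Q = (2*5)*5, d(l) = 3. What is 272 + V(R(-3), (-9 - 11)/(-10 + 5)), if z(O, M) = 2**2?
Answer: 283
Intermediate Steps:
z(O, M) = 4
Q = 50 (Q = 10*5 = 50)
R(x) = -159 - 3*x (R(x) = -3*((x + 50) + 3) = -3*((50 + x) + 3) = -3*(53 + x) = -159 - 3*x)
V(L, y) = 11 (V(L, y) = 7 + 4 = 11)
272 + V(R(-3), (-9 - 11)/(-10 + 5)) = 272 + 11 = 283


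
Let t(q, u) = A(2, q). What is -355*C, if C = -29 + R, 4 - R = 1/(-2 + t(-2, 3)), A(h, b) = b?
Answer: 35145/4 ≈ 8786.3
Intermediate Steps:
t(q, u) = q
R = 17/4 (R = 4 - 1/(-2 - 2) = 4 - 1/(-4) = 4 - 1*(-1/4) = 4 + 1/4 = 17/4 ≈ 4.2500)
C = -99/4 (C = -29 + 17/4 = -99/4 ≈ -24.750)
-355*C = -355*(-99/4) = 35145/4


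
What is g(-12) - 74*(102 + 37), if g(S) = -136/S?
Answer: -30824/3 ≈ -10275.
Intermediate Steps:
g(-12) - 74*(102 + 37) = -136/(-12) - 74*(102 + 37) = -136*(-1/12) - 74*139 = 34/3 - 1*10286 = 34/3 - 10286 = -30824/3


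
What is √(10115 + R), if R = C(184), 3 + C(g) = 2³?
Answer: 2*√2530 ≈ 100.60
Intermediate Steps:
C(g) = 5 (C(g) = -3 + 2³ = -3 + 8 = 5)
R = 5
√(10115 + R) = √(10115 + 5) = √10120 = 2*√2530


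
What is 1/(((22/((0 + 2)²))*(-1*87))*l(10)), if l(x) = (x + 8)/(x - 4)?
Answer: -2/2871 ≈ -0.00069662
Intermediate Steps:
l(x) = (8 + x)/(-4 + x)
1/(((22/((0 + 2)²))*(-1*87))*l(10)) = 1/(((22/((0 + 2)²))*(-1*87))*((8 + 10)/(-4 + 10))) = 1/(((22/(2²))*(-87))*(18/6)) = 1/(((22/4)*(-87))*((⅙)*18)) = 1/(((22*(¼))*(-87))*3) = 1/(((11/2)*(-87))*3) = 1/(-957/2*3) = 1/(-2871/2) = -2/2871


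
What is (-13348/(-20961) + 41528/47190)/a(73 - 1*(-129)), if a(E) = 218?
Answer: 125030044/17969550885 ≈ 0.0069579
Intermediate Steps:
(-13348/(-20961) + 41528/47190)/a(73 - 1*(-129)) = (-13348/(-20961) + 41528/47190)/218 = (-13348*(-1/20961) + 41528*(1/47190))*(1/218) = (13348/20961 + 20764/23595)*(1/218) = (250060088/164858265)*(1/218) = 125030044/17969550885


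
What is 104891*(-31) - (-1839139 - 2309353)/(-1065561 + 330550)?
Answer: -2389981351323/735011 ≈ -3.2516e+6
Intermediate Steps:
104891*(-31) - (-1839139 - 2309353)/(-1065561 + 330550) = -3251621 - (-4148492)/(-735011) = -3251621 - (-4148492)*(-1)/735011 = -3251621 - 1*4148492/735011 = -3251621 - 4148492/735011 = -2389981351323/735011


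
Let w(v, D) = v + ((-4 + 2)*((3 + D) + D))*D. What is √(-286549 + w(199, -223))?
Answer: 2*I*√120982 ≈ 695.65*I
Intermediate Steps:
w(v, D) = v + D*(-6 - 4*D) (w(v, D) = v + (-2*(3 + 2*D))*D = v + (-6 - 4*D)*D = v + D*(-6 - 4*D))
√(-286549 + w(199, -223)) = √(-286549 + (199 - 6*(-223) - 4*(-223)²)) = √(-286549 + (199 + 1338 - 4*49729)) = √(-286549 + (199 + 1338 - 198916)) = √(-286549 - 197379) = √(-483928) = 2*I*√120982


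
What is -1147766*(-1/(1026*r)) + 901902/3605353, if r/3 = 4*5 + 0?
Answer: 2096811339259/110972765340 ≈ 18.895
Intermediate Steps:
r = 60 (r = 3*(4*5 + 0) = 3*(20 + 0) = 3*20 = 60)
-1147766*(-1/(1026*r)) + 901902/3605353 = -1147766/((27*(-38))*60) + 901902/3605353 = -1147766/((-1026*60)) + 901902*(1/3605353) = -1147766/(-61560) + 901902/3605353 = -1147766*(-1/61560) + 901902/3605353 = 573883/30780 + 901902/3605353 = 2096811339259/110972765340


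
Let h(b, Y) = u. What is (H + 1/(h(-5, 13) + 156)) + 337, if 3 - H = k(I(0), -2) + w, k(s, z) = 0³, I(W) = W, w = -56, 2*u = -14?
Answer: 59005/149 ≈ 396.01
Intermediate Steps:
u = -7 (u = (½)*(-14) = -7)
k(s, z) = 0
h(b, Y) = -7
H = 59 (H = 3 - (0 - 56) = 3 - 1*(-56) = 3 + 56 = 59)
(H + 1/(h(-5, 13) + 156)) + 337 = (59 + 1/(-7 + 156)) + 337 = (59 + 1/149) + 337 = 8792/149 + 337 = 59005/149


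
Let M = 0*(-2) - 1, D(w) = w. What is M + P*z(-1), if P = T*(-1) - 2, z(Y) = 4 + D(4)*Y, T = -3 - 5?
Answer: -1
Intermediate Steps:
T = -8
M = -1 (M = 0 - 1 = -1)
z(Y) = 4 + 4*Y
P = 6 (P = -8*(-1) - 2 = 8 - 2 = 6)
M + P*z(-1) = -1 + 6*(4 + 4*(-1)) = -1 + 6*(4 - 4) = -1 + 6*0 = -1 + 0 = -1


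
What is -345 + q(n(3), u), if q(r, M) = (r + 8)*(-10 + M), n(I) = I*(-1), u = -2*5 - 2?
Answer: -455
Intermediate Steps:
u = -12 (u = -10 - 2 = -12)
n(I) = -I
q(r, M) = (-10 + M)*(8 + r) (q(r, M) = (8 + r)*(-10 + M) = (-10 + M)*(8 + r))
-345 + q(n(3), u) = -345 + (-80 - (-10)*3 + 8*(-12) - (-12)*3) = -345 + (-80 - 10*(-3) - 96 - 12*(-3)) = -345 + (-80 + 30 - 96 + 36) = -345 - 110 = -455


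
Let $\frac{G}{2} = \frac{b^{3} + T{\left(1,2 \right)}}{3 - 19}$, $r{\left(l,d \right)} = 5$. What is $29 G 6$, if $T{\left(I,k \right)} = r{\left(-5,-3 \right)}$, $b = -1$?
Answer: $-87$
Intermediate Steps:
$T{\left(I,k \right)} = 5$
$G = - \frac{1}{2}$ ($G = 2 \frac{\left(-1\right)^{3} + 5}{3 - 19} = 2 \frac{-1 + 5}{-16} = 2 \cdot 4 \left(- \frac{1}{16}\right) = 2 \left(- \frac{1}{4}\right) = - \frac{1}{2} \approx -0.5$)
$29 G 6 = 29 \left(- \frac{1}{2}\right) 6 = \left(- \frac{29}{2}\right) 6 = -87$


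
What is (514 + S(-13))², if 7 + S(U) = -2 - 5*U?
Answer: 324900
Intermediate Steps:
S(U) = -9 - 5*U (S(U) = -7 + (-2 - 5*U) = -9 - 5*U)
(514 + S(-13))² = (514 + (-9 - 5*(-13)))² = (514 + (-9 + 65))² = (514 + 56)² = 570² = 324900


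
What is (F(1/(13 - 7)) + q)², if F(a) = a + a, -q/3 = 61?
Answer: 300304/9 ≈ 33367.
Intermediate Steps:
q = -183 (q = -3*61 = -183)
F(a) = 2*a
(F(1/(13 - 7)) + q)² = (2/(13 - 7) - 183)² = (2/6 - 183)² = (2*(⅙) - 183)² = (⅓ - 183)² = (-548/3)² = 300304/9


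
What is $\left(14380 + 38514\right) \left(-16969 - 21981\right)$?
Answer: $-2060221300$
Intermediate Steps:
$\left(14380 + 38514\right) \left(-16969 - 21981\right) = 52894 \left(-38950\right) = -2060221300$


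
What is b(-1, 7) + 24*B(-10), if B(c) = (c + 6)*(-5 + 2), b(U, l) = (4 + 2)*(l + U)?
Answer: 324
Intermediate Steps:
b(U, l) = 6*U + 6*l (b(U, l) = 6*(U + l) = 6*U + 6*l)
B(c) = -18 - 3*c (B(c) = (6 + c)*(-3) = -18 - 3*c)
b(-1, 7) + 24*B(-10) = (6*(-1) + 6*7) + 24*(-18 - 3*(-10)) = (-6 + 42) + 24*(-18 + 30) = 36 + 24*12 = 36 + 288 = 324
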